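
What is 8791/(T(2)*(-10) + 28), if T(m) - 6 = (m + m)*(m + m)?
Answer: -8791/192 ≈ -45.786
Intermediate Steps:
T(m) = 6 + 4*m² (T(m) = 6 + (m + m)*(m + m) = 6 + (2*m)*(2*m) = 6 + 4*m²)
8791/(T(2)*(-10) + 28) = 8791/((6 + 4*2²)*(-10) + 28) = 8791/((6 + 4*4)*(-10) + 28) = 8791/((6 + 16)*(-10) + 28) = 8791/(22*(-10) + 28) = 8791/(-220 + 28) = 8791/(-192) = 8791*(-1/192) = -8791/192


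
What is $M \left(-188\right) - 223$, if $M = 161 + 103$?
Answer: $-49855$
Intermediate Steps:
$M = 264$
$M \left(-188\right) - 223 = 264 \left(-188\right) - 223 = -49632 - 223 = -49855$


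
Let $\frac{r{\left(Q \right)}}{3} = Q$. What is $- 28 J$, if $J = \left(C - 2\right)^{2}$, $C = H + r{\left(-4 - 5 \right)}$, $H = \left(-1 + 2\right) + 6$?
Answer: $-13552$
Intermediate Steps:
$r{\left(Q \right)} = 3 Q$
$H = 7$ ($H = 1 + 6 = 7$)
$C = -20$ ($C = 7 + 3 \left(-4 - 5\right) = 7 + 3 \left(-9\right) = 7 - 27 = -20$)
$J = 484$ ($J = \left(-20 - 2\right)^{2} = \left(-22\right)^{2} = 484$)
$- 28 J = \left(-28\right) 484 = -13552$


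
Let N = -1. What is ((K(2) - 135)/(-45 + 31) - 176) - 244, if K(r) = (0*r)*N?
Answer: -5745/14 ≈ -410.36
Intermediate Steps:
K(r) = 0 (K(r) = (0*r)*(-1) = 0*(-1) = 0)
((K(2) - 135)/(-45 + 31) - 176) - 244 = ((0 - 135)/(-45 + 31) - 176) - 244 = (-135/(-14) - 176) - 244 = (-135*(-1/14) - 176) - 244 = (135/14 - 176) - 244 = -2329/14 - 244 = -5745/14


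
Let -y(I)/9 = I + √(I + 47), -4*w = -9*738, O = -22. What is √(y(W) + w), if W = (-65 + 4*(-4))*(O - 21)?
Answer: 3*√(-13194 - 4*√3530)/2 ≈ 173.84*I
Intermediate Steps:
W = 3483 (W = (-65 + 4*(-4))*(-22 - 21) = (-65 - 16)*(-43) = -81*(-43) = 3483)
w = 3321/2 (w = -(-9)*738/4 = -¼*(-6642) = 3321/2 ≈ 1660.5)
y(I) = -9*I - 9*√(47 + I) (y(I) = -9*(I + √(I + 47)) = -9*(I + √(47 + I)) = -9*I - 9*√(47 + I))
√(y(W) + w) = √((-9*3483 - 9*√(47 + 3483)) + 3321/2) = √((-31347 - 9*√3530) + 3321/2) = √(-59373/2 - 9*√3530)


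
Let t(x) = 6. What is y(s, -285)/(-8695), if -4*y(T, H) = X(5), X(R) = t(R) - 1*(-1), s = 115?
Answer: 7/34780 ≈ 0.00020127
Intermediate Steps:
X(R) = 7 (X(R) = 6 - 1*(-1) = 6 + 1 = 7)
y(T, H) = -7/4 (y(T, H) = -1/4*7 = -7/4)
y(s, -285)/(-8695) = -7/4/(-8695) = -7/4*(-1/8695) = 7/34780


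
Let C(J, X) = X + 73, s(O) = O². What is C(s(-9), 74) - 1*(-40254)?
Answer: 40401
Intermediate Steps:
C(J, X) = 73 + X
C(s(-9), 74) - 1*(-40254) = (73 + 74) - 1*(-40254) = 147 + 40254 = 40401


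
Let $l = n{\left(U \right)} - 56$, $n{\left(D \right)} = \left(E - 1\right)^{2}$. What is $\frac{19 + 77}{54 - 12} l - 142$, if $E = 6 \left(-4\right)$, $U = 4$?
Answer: $\frac{8110}{7} \approx 1158.6$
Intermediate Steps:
$E = -24$
$n{\left(D \right)} = 625$ ($n{\left(D \right)} = \left(-24 - 1\right)^{2} = \left(-25\right)^{2} = 625$)
$l = 569$ ($l = 625 - 56 = 569$)
$\frac{19 + 77}{54 - 12} l - 142 = \frac{19 + 77}{54 - 12} \cdot 569 - 142 = \frac{96}{42} \cdot 569 - 142 = 96 \cdot \frac{1}{42} \cdot 569 - 142 = \frac{16}{7} \cdot 569 - 142 = \frac{9104}{7} - 142 = \frac{8110}{7}$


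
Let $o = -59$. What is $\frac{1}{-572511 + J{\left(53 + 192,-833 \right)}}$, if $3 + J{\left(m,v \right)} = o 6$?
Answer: $- \frac{1}{572868} \approx -1.7456 \cdot 10^{-6}$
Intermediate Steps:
$J{\left(m,v \right)} = -357$ ($J{\left(m,v \right)} = -3 - 354 = -357$)
$\frac{1}{-572511 + J{\left(53 + 192,-833 \right)}} = \frac{1}{-572511 - 357} = \frac{1}{-572868} = - \frac{1}{572868}$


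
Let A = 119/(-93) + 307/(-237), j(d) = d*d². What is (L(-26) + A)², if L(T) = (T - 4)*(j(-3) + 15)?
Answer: 766209611556/5997601 ≈ 1.2775e+5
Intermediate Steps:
j(d) = d³
L(T) = 48 - 12*T (L(T) = (T - 4)*((-3)³ + 15) = (-4 + T)*(-27 + 15) = (-4 + T)*(-12) = 48 - 12*T)
A = -6306/2449 (A = 119*(-1/93) + 307*(-1/237) = -119/93 - 307/237 = -6306/2449 ≈ -2.5749)
(L(-26) + A)² = ((48 - 12*(-26)) - 6306/2449)² = ((48 + 312) - 6306/2449)² = (360 - 6306/2449)² = (875334/2449)² = 766209611556/5997601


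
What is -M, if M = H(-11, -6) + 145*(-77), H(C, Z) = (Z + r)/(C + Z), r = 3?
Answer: 189802/17 ≈ 11165.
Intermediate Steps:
H(C, Z) = (3 + Z)/(C + Z) (H(C, Z) = (Z + 3)/(C + Z) = (3 + Z)/(C + Z))
M = -189802/17 (M = (3 - 6)/(-11 - 6) + 145*(-77) = -3/(-17) - 11165 = -1/17*(-3) - 11165 = 3/17 - 11165 = -189802/17 ≈ -11165.)
-M = -1*(-189802/17) = 189802/17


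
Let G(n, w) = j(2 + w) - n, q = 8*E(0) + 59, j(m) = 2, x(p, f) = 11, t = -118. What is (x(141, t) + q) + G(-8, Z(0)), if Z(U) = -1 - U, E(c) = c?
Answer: 80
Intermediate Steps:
q = 59 (q = 8*0 + 59 = 0 + 59 = 59)
G(n, w) = 2 - n
(x(141, t) + q) + G(-8, Z(0)) = (11 + 59) + (2 - 1*(-8)) = 70 + (2 + 8) = 70 + 10 = 80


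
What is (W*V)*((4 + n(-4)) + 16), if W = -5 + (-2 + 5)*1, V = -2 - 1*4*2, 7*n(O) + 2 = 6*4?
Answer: 3240/7 ≈ 462.86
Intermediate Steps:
n(O) = 22/7 (n(O) = -2/7 + (6*4)/7 = -2/7 + (⅐)*24 = -2/7 + 24/7 = 22/7)
V = -10 (V = -2 - 4*2 = -2 - 8 = -10)
W = -2 (W = -5 + 3*1 = -5 + 3 = -2)
(W*V)*((4 + n(-4)) + 16) = (-2*(-10))*((4 + 22/7) + 16) = 20*(50/7 + 16) = 20*(162/7) = 3240/7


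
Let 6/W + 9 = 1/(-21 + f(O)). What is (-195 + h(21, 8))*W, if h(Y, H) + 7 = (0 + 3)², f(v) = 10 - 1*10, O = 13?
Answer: 12159/95 ≈ 127.99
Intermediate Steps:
f(v) = 0 (f(v) = 10 - 10 = 0)
h(Y, H) = 2 (h(Y, H) = -7 + (0 + 3)² = -7 + 3² = -7 + 9 = 2)
W = -63/95 (W = 6/(-9 + 1/(-21 + 0)) = 6/(-9 + 1/(-21)) = 6/(-9 - 1/21) = 6/(-190/21) = 6*(-21/190) = -63/95 ≈ -0.66316)
(-195 + h(21, 8))*W = (-195 + 2)*(-63/95) = -193*(-63/95) = 12159/95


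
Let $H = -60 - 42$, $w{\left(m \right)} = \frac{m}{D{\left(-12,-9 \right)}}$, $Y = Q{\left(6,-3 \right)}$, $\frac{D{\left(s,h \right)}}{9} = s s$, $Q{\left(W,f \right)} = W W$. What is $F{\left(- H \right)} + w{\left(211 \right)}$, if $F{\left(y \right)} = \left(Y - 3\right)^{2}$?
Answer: $\frac{1411555}{1296} \approx 1089.2$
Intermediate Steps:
$Q{\left(W,f \right)} = W^{2}$
$D{\left(s,h \right)} = 9 s^{2}$ ($D{\left(s,h \right)} = 9 s s = 9 s^{2}$)
$Y = 36$ ($Y = 6^{2} = 36$)
$w{\left(m \right)} = \frac{m}{1296}$ ($w{\left(m \right)} = \frac{m}{9 \left(-12\right)^{2}} = \frac{m}{9 \cdot 144} = \frac{m}{1296}$)
$H = -102$
$F{\left(y \right)} = 1089$ ($F{\left(y \right)} = \left(36 - 3\right)^{2} = 33^{2} = 1089$)
$F{\left(- H \right)} + w{\left(211 \right)} = 1089 + \frac{1}{1296} \cdot 211 = 1089 + \frac{211}{1296} = \frac{1411555}{1296}$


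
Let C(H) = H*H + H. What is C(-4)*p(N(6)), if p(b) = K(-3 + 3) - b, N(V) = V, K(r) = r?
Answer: -72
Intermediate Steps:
C(H) = H + H**2 (C(H) = H**2 + H = H + H**2)
p(b) = -b (p(b) = (-3 + 3) - b = 0 - b = -b)
C(-4)*p(N(6)) = (-4*(1 - 4))*(-1*6) = -4*(-3)*(-6) = 12*(-6) = -72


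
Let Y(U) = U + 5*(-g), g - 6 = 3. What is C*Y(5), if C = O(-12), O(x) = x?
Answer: 480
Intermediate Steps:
g = 9 (g = 6 + 3 = 9)
Y(U) = -45 + U (Y(U) = U + 5*(-1*9) = U + 5*(-9) = U - 45 = -45 + U)
C = -12
C*Y(5) = -12*(-45 + 5) = -12*(-40) = 480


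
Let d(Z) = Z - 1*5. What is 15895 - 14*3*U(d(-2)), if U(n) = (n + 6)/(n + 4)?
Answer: 15881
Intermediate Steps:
d(Z) = -5 + Z (d(Z) = Z - 5 = -5 + Z)
U(n) = (6 + n)/(4 + n)
15895 - 14*3*U(d(-2)) = 15895 - 14*3*(6 + (-5 - 2))/(4 + (-5 - 2)) = 15895 - 42*(6 - 7)/(4 - 7) = 15895 - 42*-1/(-3) = 15895 - 42*(-⅓*(-1)) = 15895 - 42/3 = 15895 - 1*14 = 15895 - 14 = 15881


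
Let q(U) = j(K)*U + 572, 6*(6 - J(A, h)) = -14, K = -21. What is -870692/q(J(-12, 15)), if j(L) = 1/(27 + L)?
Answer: -15672456/10321 ≈ -1518.5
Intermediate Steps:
J(A, h) = 25/3 (J(A, h) = 6 - ⅙*(-14) = 6 + 7/3 = 25/3)
q(U) = 572 + U/6 (q(U) = U/(27 - 21) + 572 = U/6 + 572 = 572 + U/6)
-870692/q(J(-12, 15)) = -870692/(572 + (⅙)*(25/3)) = -870692/(572 + 25/18) = -870692/10321/18 = -870692*18/10321 = -15672456/10321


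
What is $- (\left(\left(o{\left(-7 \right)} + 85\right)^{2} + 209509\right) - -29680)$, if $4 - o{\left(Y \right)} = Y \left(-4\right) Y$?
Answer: $-320414$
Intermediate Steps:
$o{\left(Y \right)} = 4 + 4 Y^{2}$ ($o{\left(Y \right)} = 4 - Y \left(-4\right) Y = 4 - - 4 Y Y = 4 - - 4 Y^{2} = 4 + 4 Y^{2}$)
$- (\left(\left(o{\left(-7 \right)} + 85\right)^{2} + 209509\right) - -29680) = - (\left(\left(\left(4 + 4 \left(-7\right)^{2}\right) + 85\right)^{2} + 209509\right) - -29680) = - (\left(\left(\left(4 + 4 \cdot 49\right) + 85\right)^{2} + 209509\right) + 29680) = - (\left(\left(\left(4 + 196\right) + 85\right)^{2} + 209509\right) + 29680) = - (\left(\left(200 + 85\right)^{2} + 209509\right) + 29680) = - (\left(285^{2} + 209509\right) + 29680) = - (\left(81225 + 209509\right) + 29680) = - (290734 + 29680) = \left(-1\right) 320414 = -320414$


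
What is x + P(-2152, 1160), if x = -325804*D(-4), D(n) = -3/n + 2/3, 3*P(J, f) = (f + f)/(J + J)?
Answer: -372475568/807 ≈ -4.6156e+5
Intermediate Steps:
P(J, f) = f/(3*J) (P(J, f) = ((f + f)/(J + J))/3 = ((2*f)/((2*J)))/3 = ((2*f)*(1/(2*J)))/3 = (f/J)/3 = f/(3*J))
D(n) = ⅔ - 3/n (D(n) = -3/n + 2*(⅓) = -3/n + ⅔ = ⅔ - 3/n)
x = -1384667/3 (x = -325804*(⅔ - 3/(-4)) = -325804*(⅔ - 3*(-¼)) = -325804*(⅔ + ¾) = -325804*17/12 = -1384667/3 ≈ -4.6156e+5)
x + P(-2152, 1160) = -1384667/3 + (⅓)*1160/(-2152) = -1384667/3 + (⅓)*1160*(-1/2152) = -1384667/3 - 145/807 = -372475568/807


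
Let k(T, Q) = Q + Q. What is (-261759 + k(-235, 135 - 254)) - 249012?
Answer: -511009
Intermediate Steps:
k(T, Q) = 2*Q
(-261759 + k(-235, 135 - 254)) - 249012 = (-261759 + 2*(135 - 254)) - 249012 = (-261759 + 2*(-119)) - 249012 = (-261759 - 238) - 249012 = -261997 - 249012 = -511009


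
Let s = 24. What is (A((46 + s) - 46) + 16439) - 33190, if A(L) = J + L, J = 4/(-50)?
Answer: -418177/25 ≈ -16727.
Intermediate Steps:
J = -2/25 (J = 4*(-1/50) = -2/25 ≈ -0.080000)
A(L) = -2/25 + L
(A((46 + s) - 46) + 16439) - 33190 = ((-2/25 + ((46 + 24) - 46)) + 16439) - 33190 = ((-2/25 + (70 - 46)) + 16439) - 33190 = ((-2/25 + 24) + 16439) - 33190 = (598/25 + 16439) - 33190 = 411573/25 - 33190 = -418177/25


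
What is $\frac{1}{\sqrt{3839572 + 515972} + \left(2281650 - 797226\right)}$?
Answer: $\frac{61851}{91812927343} - \frac{\sqrt{1088886}}{1101755128116} \approx 6.7272 \cdot 10^{-7}$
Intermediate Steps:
$\frac{1}{\sqrt{3839572 + 515972} + \left(2281650 - 797226\right)} = \frac{1}{\sqrt{4355544} + 1484424} = \frac{1}{2 \sqrt{1088886} + 1484424} = \frac{1}{1484424 + 2 \sqrt{1088886}}$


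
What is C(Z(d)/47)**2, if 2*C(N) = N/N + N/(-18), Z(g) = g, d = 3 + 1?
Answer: 177241/715716 ≈ 0.24764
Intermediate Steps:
d = 4
C(N) = 1/2 - N/36 (C(N) = (N/N + N/(-18))/2 = (1 + N*(-1/18))/2 = (1 - N/18)/2 = 1/2 - N/36)
C(Z(d)/47)**2 = (1/2 - 1/(9*47))**2 = (1/2 - 1/36*4/47)**2 = (1/2 - 1/423)**2 = (421/846)**2 = 177241/715716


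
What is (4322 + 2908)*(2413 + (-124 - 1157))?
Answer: 8184360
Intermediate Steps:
(4322 + 2908)*(2413 + (-124 - 1157)) = 7230*(2413 - 1281) = 7230*1132 = 8184360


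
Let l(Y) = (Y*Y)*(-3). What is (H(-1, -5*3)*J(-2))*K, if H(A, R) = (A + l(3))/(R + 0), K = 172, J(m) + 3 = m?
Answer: -4816/3 ≈ -1605.3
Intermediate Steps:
J(m) = -3 + m
l(Y) = -3*Y**2 (l(Y) = Y**2*(-3) = -3*Y**2)
H(A, R) = (-27 + A)/R (H(A, R) = (A - 3*3**2)/(R + 0) = (A - 3*9)/R = (A - 27)/R = (-27 + A)/R)
(H(-1, -5*3)*J(-2))*K = (((-27 - 1)/((-5*3)))*(-3 - 2))*172 = ((-28/(-15))*(-5))*172 = (-1/15*(-28)*(-5))*172 = ((28/15)*(-5))*172 = -28/3*172 = -4816/3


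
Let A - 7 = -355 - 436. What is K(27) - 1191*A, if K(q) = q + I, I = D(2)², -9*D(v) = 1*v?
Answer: 75635455/81 ≈ 9.3377e+5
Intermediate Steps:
D(v) = -v/9
I = 4/81 (I = (-⅑*2)² = (-2/9)² = 4/81 ≈ 0.049383)
A = -784 (A = 7 + (-355 - 436) = 7 - 791 = -784)
K(q) = 4/81 + q (K(q) = q + 4/81 = 4/81 + q)
K(27) - 1191*A = (4/81 + 27) - 1191*(-784) = 2191/81 + 933744 = 75635455/81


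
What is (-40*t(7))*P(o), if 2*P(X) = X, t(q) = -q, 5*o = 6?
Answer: 168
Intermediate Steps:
o = 6/5 (o = (1/5)*6 = 6/5 ≈ 1.2000)
P(X) = X/2
(-40*t(7))*P(o) = (-(-40)*7)*((1/2)*(6/5)) = -40*(-7)*(3/5) = 280*(3/5) = 168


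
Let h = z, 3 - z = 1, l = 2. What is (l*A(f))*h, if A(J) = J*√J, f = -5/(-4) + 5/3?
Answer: 35*√105/18 ≈ 19.925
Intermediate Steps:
z = 2 (z = 3 - 1*1 = 3 - 1 = 2)
f = 35/12 (f = -5*(-¼) + 5*(⅓) = 5/4 + 5/3 = 35/12 ≈ 2.9167)
h = 2
A(J) = J^(3/2)
(l*A(f))*h = (2*(35/12)^(3/2))*2 = (2*(35*√105/72))*2 = (35*√105/36)*2 = 35*√105/18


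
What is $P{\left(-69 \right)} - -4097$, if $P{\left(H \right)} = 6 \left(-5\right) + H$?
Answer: $3998$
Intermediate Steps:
$P{\left(H \right)} = -30 + H$
$P{\left(-69 \right)} - -4097 = \left(-30 - 69\right) - -4097 = -99 + 4097 = 3998$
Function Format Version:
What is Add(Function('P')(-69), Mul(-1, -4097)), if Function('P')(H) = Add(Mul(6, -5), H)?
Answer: 3998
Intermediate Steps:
Function('P')(H) = Add(-30, H)
Add(Function('P')(-69), Mul(-1, -4097)) = Add(Add(-30, -69), Mul(-1, -4097)) = Add(-99, 4097) = 3998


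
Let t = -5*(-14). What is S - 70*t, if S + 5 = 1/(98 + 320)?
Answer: -2050289/418 ≈ -4905.0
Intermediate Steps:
S = -2089/418 (S = -5 + 1/(98 + 320) = -5 + 1/418 = -2089/418 ≈ -4.9976)
t = 70
S - 70*t = -2089/418 - 70*70 = -2089/418 - 4900 = -2050289/418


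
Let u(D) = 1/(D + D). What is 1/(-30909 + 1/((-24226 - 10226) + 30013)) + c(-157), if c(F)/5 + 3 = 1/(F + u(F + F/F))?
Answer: -20205819881767/1344197894444 ≈ -15.032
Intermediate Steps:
u(D) = 1/(2*D)
c(F) = -15 + 5/(F + 1/(2*(1 + F))) (c(F) = -15 + 5/(F + 1/(2*(F + F/F))) = -15 + 5/(F + 1/(2*(F + 1))) = -15 + 5/(F + 1/(2*(1 + F))))
1/(-30909 + 1/((-24226 - 10226) + 30013)) + c(-157) = 1/(-30909 + 1/((-24226 - 10226) + 30013)) + 5*(-3 - 2*(1 - 157)*(-1 + 3*(-157)))/(1 + 2*(-157)*(1 - 157)) = 1/(-30909 + 1/(-34452 + 30013)) + 5*(-3 - 2*(-156)*(-1 - 471))/(1 + 2*(-157)*(-156)) = 1/(-30909 + 1/(-4439)) + 5*(-3 - 2*(-156)*(-472))/(1 + 48984) = 1/(-30909 - 1/4439) + 5*(-3 - 147264)/48985 = 1/(-137205052/4439) + 5*(1/48985)*(-147267) = -4439/137205052 - 147267/9797 = -20205819881767/1344197894444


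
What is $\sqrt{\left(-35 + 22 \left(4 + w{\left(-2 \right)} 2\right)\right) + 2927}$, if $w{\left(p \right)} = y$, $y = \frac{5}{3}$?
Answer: $\frac{2 \sqrt{6870}}{3} \approx 55.257$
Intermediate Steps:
$y = \frac{5}{3}$ ($y = 5 \cdot \frac{1}{3} = \frac{5}{3} \approx 1.6667$)
$w{\left(p \right)} = \frac{5}{3}$
$\sqrt{\left(-35 + 22 \left(4 + w{\left(-2 \right)} 2\right)\right) + 2927} = \sqrt{\left(-35 + 22 \left(4 + \frac{5}{3} \cdot 2\right)\right) + 2927} = \sqrt{\left(-35 + 22 \left(4 + \frac{10}{3}\right)\right) + 2927} = \sqrt{\left(-35 + 22 \cdot \frac{22}{3}\right) + 2927} = \sqrt{\left(-35 + \frac{484}{3}\right) + 2927} = \sqrt{\frac{379}{3} + 2927} = \sqrt{\frac{9160}{3}} = \frac{2 \sqrt{6870}}{3}$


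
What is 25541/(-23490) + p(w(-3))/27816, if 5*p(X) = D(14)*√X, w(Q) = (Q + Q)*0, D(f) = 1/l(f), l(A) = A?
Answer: -25541/23490 ≈ -1.0873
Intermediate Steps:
D(f) = 1/f
w(Q) = 0 (w(Q) = (2*Q)*0 = 0)
p(X) = √X/70 (p(X) = (√X/14)/5 = √X/70)
25541/(-23490) + p(w(-3))/27816 = 25541/(-23490) + (√0/70)/27816 = 25541*(-1/23490) + ((1/70)*0)*(1/27816) = -25541/23490 + 0*(1/27816) = -25541/23490 + 0 = -25541/23490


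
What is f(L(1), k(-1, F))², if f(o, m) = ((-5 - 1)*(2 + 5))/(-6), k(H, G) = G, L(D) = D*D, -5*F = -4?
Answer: 49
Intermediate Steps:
F = ⅘ (F = -⅕*(-4) = ⅘ ≈ 0.80000)
L(D) = D²
f(o, m) = 7 (f(o, m) = -6*7*(-⅙) = -42*(-⅙) = 7)
f(L(1), k(-1, F))² = 7² = 49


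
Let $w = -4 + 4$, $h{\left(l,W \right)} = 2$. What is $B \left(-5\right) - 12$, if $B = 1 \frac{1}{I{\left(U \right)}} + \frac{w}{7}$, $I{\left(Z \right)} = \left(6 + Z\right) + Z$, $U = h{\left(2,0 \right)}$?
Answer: $- \frac{25}{2} \approx -12.5$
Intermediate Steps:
$U = 2$
$w = 0$
$I{\left(Z \right)} = 6 + 2 Z$
$B = \frac{1}{10}$ ($B = 1 \frac{1}{6 + 2 \cdot 2} + \frac{0}{7} = 1 \frac{1}{6 + 4} + 0 \cdot \frac{1}{7} = 1 \cdot \frac{1}{10} + 0 = \frac{1}{10} + 0 = \frac{1}{10} \approx 0.1$)
$B \left(-5\right) - 12 = \frac{1}{10} \left(-5\right) - 12 = - \frac{1}{2} - 12 = - \frac{25}{2}$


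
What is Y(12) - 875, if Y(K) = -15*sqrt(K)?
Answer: -875 - 30*sqrt(3) ≈ -926.96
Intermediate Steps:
Y(12) - 875 = -30*sqrt(3) - 875 = -875 - 30*sqrt(3)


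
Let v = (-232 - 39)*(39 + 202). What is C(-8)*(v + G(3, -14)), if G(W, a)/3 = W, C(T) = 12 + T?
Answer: -261208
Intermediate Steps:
G(W, a) = 3*W
v = -65311 (v = -271*241 = -65311)
C(-8)*(v + G(3, -14)) = (12 - 8)*(-65311 + 3*3) = 4*(-65311 + 9) = 4*(-65302) = -261208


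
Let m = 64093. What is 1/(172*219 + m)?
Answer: 1/101761 ≈ 9.8270e-6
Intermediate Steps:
1/(172*219 + m) = 1/(172*219 + 64093) = 1/(37668 + 64093) = 1/101761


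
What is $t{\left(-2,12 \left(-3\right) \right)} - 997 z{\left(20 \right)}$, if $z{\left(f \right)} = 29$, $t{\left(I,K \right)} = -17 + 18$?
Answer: $-28912$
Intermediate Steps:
$t{\left(I,K \right)} = 1$
$t{\left(-2,12 \left(-3\right) \right)} - 997 z{\left(20 \right)} = 1 - 28913 = -28912$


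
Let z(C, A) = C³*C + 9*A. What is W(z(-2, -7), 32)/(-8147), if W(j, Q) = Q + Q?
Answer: -64/8147 ≈ -0.0078557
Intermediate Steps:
z(C, A) = C⁴ + 9*A
W(j, Q) = 2*Q
W(z(-2, -7), 32)/(-8147) = (2*32)/(-8147) = 64*(-1/8147) = -64/8147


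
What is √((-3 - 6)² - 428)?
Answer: I*√347 ≈ 18.628*I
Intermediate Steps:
√((-3 - 6)² - 428) = √((-9)² - 428) = √(81 - 428) = √(-347) = I*√347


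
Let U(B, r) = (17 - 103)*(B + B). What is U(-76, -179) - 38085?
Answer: -25013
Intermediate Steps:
U(B, r) = -172*B
U(-76, -179) - 38085 = -172*(-76) - 38085 = 13072 - 38085 = -25013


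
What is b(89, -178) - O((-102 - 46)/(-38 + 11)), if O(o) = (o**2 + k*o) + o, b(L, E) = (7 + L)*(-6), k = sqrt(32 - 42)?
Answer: -445804/729 - 148*I*sqrt(10)/27 ≈ -611.53 - 17.334*I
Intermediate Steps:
k = I*sqrt(10) (k = sqrt(-10) = I*sqrt(10) ≈ 3.1623*I)
b(L, E) = -42 - 6*L
O(o) = o + o**2 + I*o*sqrt(10) (O(o) = (o**2 + (I*sqrt(10))*o) + o = (o**2 + I*o*sqrt(10)) + o = o + o**2 + I*o*sqrt(10))
b(89, -178) - O((-102 - 46)/(-38 + 11)) = (-42 - 6*89) - (-102 - 46)/(-38 + 11)*(1 + (-102 - 46)/(-38 + 11) + I*sqrt(10)) = (-42 - 534) - (-148/(-27))*(1 - 148/(-27) + I*sqrt(10)) = -576 - (-148*(-1/27))*(1 - 148*(-1/27) + I*sqrt(10)) = -576 - 148*(1 + 148/27 + I*sqrt(10))/27 = -576 - 148*(175/27 + I*sqrt(10))/27 = -576 - (25900/729 + 148*I*sqrt(10)/27) = -576 + (-25900/729 - 148*I*sqrt(10)/27) = -445804/729 - 148*I*sqrt(10)/27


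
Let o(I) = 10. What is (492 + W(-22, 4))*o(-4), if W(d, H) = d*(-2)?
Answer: 5360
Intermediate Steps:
W(d, H) = -2*d
(492 + W(-22, 4))*o(-4) = (492 - 2*(-22))*10 = (492 + 44)*10 = 536*10 = 5360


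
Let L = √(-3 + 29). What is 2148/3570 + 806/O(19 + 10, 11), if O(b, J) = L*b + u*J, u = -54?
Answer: -16637732/19692715 - 11687*√26/165485 ≈ -1.2050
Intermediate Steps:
L = √26 ≈ 5.0990
O(b, J) = -54*J + b*√26 (O(b, J) = √26*b - 54*J = b*√26 - 54*J = -54*J + b*√26)
2148/3570 + 806/O(19 + 10, 11) = 2148/3570 + 806/(-54*11 + (19 + 10)*√26) = 2148*(1/3570) + 806/(-594 + 29*√26) = 358/595 + 806/(-594 + 29*√26)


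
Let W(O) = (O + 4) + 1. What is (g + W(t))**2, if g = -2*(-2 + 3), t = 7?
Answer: 100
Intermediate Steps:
W(O) = 5 + O (W(O) = (4 + O) + 1 = 5 + O)
g = -2 (g = -2*1 = -2)
(g + W(t))**2 = (-2 + (5 + 7))**2 = (-2 + 12)**2 = 10**2 = 100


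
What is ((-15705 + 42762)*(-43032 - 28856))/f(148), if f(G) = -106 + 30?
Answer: 486268404/19 ≈ 2.5593e+7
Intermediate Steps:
f(G) = -76
((-15705 + 42762)*(-43032 - 28856))/f(148) = ((-15705 + 42762)*(-43032 - 28856))/(-76) = (27057*(-71888))*(-1/76) = -1945073616*(-1/76) = 486268404/19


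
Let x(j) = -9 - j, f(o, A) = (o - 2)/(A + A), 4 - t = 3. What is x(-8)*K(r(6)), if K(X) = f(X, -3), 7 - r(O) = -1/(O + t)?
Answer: 6/7 ≈ 0.85714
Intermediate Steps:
t = 1 (t = 4 - 1*3 = 4 - 3 = 1)
f(o, A) = (-2 + o)/(2*A) (f(o, A) = (-2 + o)/((2*A)) = (-2 + o)*(1/(2*A)) = (-2 + o)/(2*A))
r(O) = 7 + 1/(1 + O) (r(O) = 7 - (-1)/(O + 1) = 7 - (-1)/(1 + O) = 7 + 1/(1 + O))
K(X) = ⅓ - X/6 (K(X) = (½)*(-2 + X)/(-3) = (½)*(-⅓)*(-2 + X) = ⅓ - X/6)
x(-8)*K(r(6)) = (-9 - 1*(-8))*(⅓ - (8 + 7*6)/(6*(1 + 6))) = (-9 + 8)*(⅓ - (8 + 42)/(6*7)) = -(⅓ - 50/42) = -(⅓ - ⅙*50/7) = -(⅓ - 25/21) = -1*(-6/7) = 6/7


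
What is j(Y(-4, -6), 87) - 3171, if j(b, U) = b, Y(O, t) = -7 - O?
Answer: -3174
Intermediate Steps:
j(Y(-4, -6), 87) - 3171 = (-7 - 1*(-4)) - 3171 = (-7 + 4) - 3171 = -3 - 3171 = -3174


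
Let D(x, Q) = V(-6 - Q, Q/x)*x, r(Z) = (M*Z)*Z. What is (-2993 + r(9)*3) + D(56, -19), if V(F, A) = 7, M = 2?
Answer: -2115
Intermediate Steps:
r(Z) = 2*Z² (r(Z) = (2*Z)*Z = 2*Z²)
D(x, Q) = 7*x
(-2993 + r(9)*3) + D(56, -19) = (-2993 + (2*9²)*3) + 7*56 = (-2993 + (2*81)*3) + 392 = (-2993 + 162*3) + 392 = (-2993 + 486) + 392 = -2507 + 392 = -2115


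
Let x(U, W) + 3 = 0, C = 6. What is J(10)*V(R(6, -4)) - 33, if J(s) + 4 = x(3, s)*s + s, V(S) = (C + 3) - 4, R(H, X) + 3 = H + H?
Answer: -153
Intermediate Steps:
x(U, W) = -3 (x(U, W) = -3 + 0 = -3)
R(H, X) = -3 + 2*H (R(H, X) = -3 + (H + H) = -3 + 2*H)
V(S) = 5 (V(S) = (6 + 3) - 4 = 9 - 4 = 5)
J(s) = -4 - 2*s (J(s) = -4 + (-3*s + s) = -4 - 2*s)
J(10)*V(R(6, -4)) - 33 = (-4 - 2*10)*5 - 33 = (-4 - 20)*5 - 33 = -24*5 - 33 = -120 - 33 = -153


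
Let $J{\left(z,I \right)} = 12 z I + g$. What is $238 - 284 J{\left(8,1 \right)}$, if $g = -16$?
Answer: $-22482$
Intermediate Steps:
$J{\left(z,I \right)} = -16 + 12 I z$ ($J{\left(z,I \right)} = 12 z I - 16 = 12 I z - 16 = -16 + 12 I z$)
$238 - 284 J{\left(8,1 \right)} = 238 - 284 \left(-16 + 12 \cdot 1 \cdot 8\right) = 238 - 284 \left(-16 + 96\right) = 238 - 22720 = -22482$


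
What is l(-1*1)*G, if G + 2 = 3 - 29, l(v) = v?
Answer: 28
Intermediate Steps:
G = -28 (G = -2 + (3 - 29) = -2 - 26 = -28)
l(-1*1)*G = -1*1*(-28) = -1*(-28) = 28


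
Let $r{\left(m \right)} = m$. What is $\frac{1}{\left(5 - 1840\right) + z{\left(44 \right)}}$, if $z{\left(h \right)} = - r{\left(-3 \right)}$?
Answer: $- \frac{1}{1832} \approx -0.00054585$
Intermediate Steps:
$z{\left(h \right)} = 3$ ($z{\left(h \right)} = \left(-1\right) \left(-3\right) = 3$)
$\frac{1}{\left(5 - 1840\right) + z{\left(44 \right)}} = \frac{1}{\left(5 - 1840\right) + 3} = \frac{1}{-1835 + 3} = \frac{1}{-1832} = - \frac{1}{1832}$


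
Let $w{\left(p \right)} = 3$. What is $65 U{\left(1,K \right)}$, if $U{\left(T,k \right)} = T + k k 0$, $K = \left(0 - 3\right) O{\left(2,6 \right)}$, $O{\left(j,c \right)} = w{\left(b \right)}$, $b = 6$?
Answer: $65$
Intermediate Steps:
$O{\left(j,c \right)} = 3$
$K = -9$ ($K = \left(0 - 3\right) 3 = \left(-3\right) 3 = -9$)
$U{\left(T,k \right)} = T$ ($U{\left(T,k \right)} = T + k^{2} \cdot 0 = T + 0 = T$)
$65 U{\left(1,K \right)} = 65 \cdot 1 = 65$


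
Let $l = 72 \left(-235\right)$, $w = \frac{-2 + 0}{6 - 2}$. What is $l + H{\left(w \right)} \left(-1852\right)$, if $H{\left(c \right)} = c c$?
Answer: $-17383$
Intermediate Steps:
$w = - \frac{1}{2}$ ($w = - \frac{2}{4} = \left(-2\right) \frac{1}{4} = - \frac{1}{2} \approx -0.5$)
$H{\left(c \right)} = c^{2}$
$l = -16920$
$l + H{\left(w \right)} \left(-1852\right) = -16920 + \left(- \frac{1}{2}\right)^{2} \left(-1852\right) = -16920 + \frac{1}{4} \left(-1852\right) = -16920 - 463 = -17383$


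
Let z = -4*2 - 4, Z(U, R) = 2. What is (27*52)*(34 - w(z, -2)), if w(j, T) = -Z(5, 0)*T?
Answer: 42120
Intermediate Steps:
z = -12 (z = -8 - 4 = -12)
w(j, T) = -2*T
(27*52)*(34 - w(z, -2)) = (27*52)*(34 - (-2)*(-2)) = 1404*(34 - 1*4) = 1404*(34 - 4) = 1404*30 = 42120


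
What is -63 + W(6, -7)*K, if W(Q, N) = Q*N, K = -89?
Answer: 3675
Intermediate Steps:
W(Q, N) = N*Q
-63 + W(6, -7)*K = -63 - 7*6*(-89) = -63 - 42*(-89) = -63 + 3738 = 3675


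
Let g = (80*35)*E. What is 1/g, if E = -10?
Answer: -1/28000 ≈ -3.5714e-5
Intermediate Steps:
g = -28000 (g = (80*35)*(-10) = 2800*(-10) = -28000)
1/g = 1/(-28000) = -1/28000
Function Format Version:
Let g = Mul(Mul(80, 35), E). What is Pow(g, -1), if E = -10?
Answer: Rational(-1, 28000) ≈ -3.5714e-5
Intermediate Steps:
g = -28000 (g = Mul(Mul(80, 35), -10) = Mul(2800, -10) = -28000)
Pow(g, -1) = Pow(-28000, -1) = Rational(-1, 28000)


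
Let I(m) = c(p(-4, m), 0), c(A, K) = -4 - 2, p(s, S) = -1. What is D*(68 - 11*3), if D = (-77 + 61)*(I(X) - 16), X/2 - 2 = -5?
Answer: 12320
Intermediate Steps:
X = -6 (X = 4 + 2*(-5) = 4 - 10 = -6)
c(A, K) = -6
I(m) = -6
D = 352 (D = (-77 + 61)*(-6 - 16) = -16*(-22) = 352)
D*(68 - 11*3) = 352*(68 - 11*3) = 352*(68 - 33) = 352*35 = 12320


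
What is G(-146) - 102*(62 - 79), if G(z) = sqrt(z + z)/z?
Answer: 1734 - I*sqrt(73)/73 ≈ 1734.0 - 0.11704*I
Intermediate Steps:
G(z) = sqrt(2)/sqrt(z) (G(z) = sqrt(2*z)/z = (sqrt(2)*sqrt(z))/z = sqrt(2)/sqrt(z))
G(-146) - 102*(62 - 79) = sqrt(2)/sqrt(-146) - 102*(62 - 79) = sqrt(2)*(-I*sqrt(146)/146) - 102*(-17) = -I*sqrt(73)/73 - 1*(-1734) = -I*sqrt(73)/73 + 1734 = 1734 - I*sqrt(73)/73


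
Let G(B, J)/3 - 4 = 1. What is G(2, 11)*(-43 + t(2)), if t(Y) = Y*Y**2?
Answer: -525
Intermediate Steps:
G(B, J) = 15 (G(B, J) = 12 + 3*1 = 12 + 3 = 15)
t(Y) = Y**3
G(2, 11)*(-43 + t(2)) = 15*(-43 + 2**3) = 15*(-43 + 8) = 15*(-35) = -525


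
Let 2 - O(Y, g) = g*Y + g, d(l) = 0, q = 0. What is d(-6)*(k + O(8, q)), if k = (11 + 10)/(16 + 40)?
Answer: 0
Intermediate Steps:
k = 3/8 (k = 21/56 = 21*(1/56) = 3/8 ≈ 0.37500)
O(Y, g) = 2 - g - Y*g (O(Y, g) = 2 - (g*Y + g) = 2 - (Y*g + g) = 2 - (g + Y*g) = 2 + (-g - Y*g) = 2 - g - Y*g)
d(-6)*(k + O(8, q)) = 0*(3/8 + (2 - 1*0 - 1*8*0)) = 0*(3/8 + (2 + 0 + 0)) = 0*(3/8 + 2) = 0*(19/8) = 0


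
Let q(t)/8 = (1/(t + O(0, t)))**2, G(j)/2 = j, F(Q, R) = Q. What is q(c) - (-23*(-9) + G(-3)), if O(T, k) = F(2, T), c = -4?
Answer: -199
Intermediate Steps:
G(j) = 2*j
O(T, k) = 2
q(t) = 8/(2 + t)**2 (q(t) = 8*(1/(t + 2))**2 = 8*(1/(2 + t))**2 = 8/(2 + t)**2)
q(c) - (-23*(-9) + G(-3)) = 8/(2 - 4)**2 - (-23*(-9) + 2*(-3)) = 8/(-2)**2 - (207 - 6) = 8*(1/4) - 1*201 = 2 - 201 = -199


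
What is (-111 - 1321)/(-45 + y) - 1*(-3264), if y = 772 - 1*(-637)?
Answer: 1112666/341 ≈ 3262.9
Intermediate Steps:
y = 1409 (y = 772 + 637 = 1409)
(-111 - 1321)/(-45 + y) - 1*(-3264) = (-111 - 1321)/(-45 + 1409) - 1*(-3264) = -1432/1364 + 3264 = -1432*1/1364 + 3264 = -358/341 + 3264 = 1112666/341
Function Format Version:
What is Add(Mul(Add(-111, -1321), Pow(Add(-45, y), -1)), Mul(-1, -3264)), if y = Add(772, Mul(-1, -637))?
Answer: Rational(1112666, 341) ≈ 3262.9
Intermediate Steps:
y = 1409 (y = Add(772, 637) = 1409)
Add(Mul(Add(-111, -1321), Pow(Add(-45, y), -1)), Mul(-1, -3264)) = Add(Mul(Add(-111, -1321), Pow(Add(-45, 1409), -1)), Mul(-1, -3264)) = Add(Mul(-1432, Pow(1364, -1)), 3264) = Add(Mul(-1432, Rational(1, 1364)), 3264) = Add(Rational(-358, 341), 3264) = Rational(1112666, 341)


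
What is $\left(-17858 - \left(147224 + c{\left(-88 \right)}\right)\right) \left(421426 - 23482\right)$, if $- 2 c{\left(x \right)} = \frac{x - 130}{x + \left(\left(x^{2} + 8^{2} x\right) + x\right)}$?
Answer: $- \frac{15897806142723}{242} \approx -6.5693 \cdot 10^{10}$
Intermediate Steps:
$c{\left(x \right)} = - \frac{-130 + x}{2 \left(x^{2} + 66 x\right)}$ ($c{\left(x \right)} = - \frac{\left(x - 130\right) \frac{1}{x + \left(\left(x^{2} + 8^{2} x\right) + x\right)}}{2} = - \frac{\left(-130 + x\right) \frac{1}{x + \left(\left(x^{2} + 64 x\right) + x\right)}}{2} = - \frac{\left(-130 + x\right) \frac{1}{x + \left(x^{2} + 65 x\right)}}{2} = - \frac{\left(-130 + x\right) \frac{1}{x^{2} + 66 x}}{2} = - \frac{\frac{1}{x^{2} + 66 x} \left(-130 + x\right)}{2} = - \frac{-130 + x}{2 \left(x^{2} + 66 x\right)}$)
$\left(-17858 - \left(147224 + c{\left(-88 \right)}\right)\right) \left(421426 - 23482\right) = \left(-17858 - \left(147224 + \frac{130 - -88}{2 \left(-88\right) \left(66 - 88\right)}\right)\right) \left(421426 - 23482\right) = \left(-17858 - \left(147224 + \frac{1}{2} \left(- \frac{1}{88}\right) \frac{1}{-22} \left(130 + 88\right)\right)\right) 397944 = \left(-17858 - \left(147224 + \frac{1}{2} \left(- \frac{1}{88}\right) \left(- \frac{1}{22}\right) 218\right)\right) 397944 = \left(-17858 - \frac{285025773}{1936}\right) 397944 = \left(- \frac{319598861}{1936}\right) 397944 = - \frac{15897806142723}{242}$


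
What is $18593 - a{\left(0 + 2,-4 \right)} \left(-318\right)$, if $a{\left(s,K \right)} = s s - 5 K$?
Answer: $26225$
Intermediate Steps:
$a{\left(s,K \right)} = s^{2} - 5 K$
$18593 - a{\left(0 + 2,-4 \right)} \left(-318\right) = 18593 - \left(\left(0 + 2\right)^{2} - -20\right) \left(-318\right) = 18593 - \left(2^{2} + 20\right) \left(-318\right) = 18593 - \left(4 + 20\right) \left(-318\right) = 18593 - 24 \left(-318\right) = 18593 - -7632 = 18593 + 7632 = 26225$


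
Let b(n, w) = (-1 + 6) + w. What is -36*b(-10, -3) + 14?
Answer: -58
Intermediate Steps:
b(n, w) = 5 + w
-36*b(-10, -3) + 14 = -36*(5 - 3) + 14 = -36*2 + 14 = -72 + 14 = -58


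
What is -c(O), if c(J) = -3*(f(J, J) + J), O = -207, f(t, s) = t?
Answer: -1242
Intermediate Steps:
c(J) = -6*J (c(J) = -3*(J + J) = -6*J)
-c(O) = -(-6)*(-207) = -1*1242 = -1242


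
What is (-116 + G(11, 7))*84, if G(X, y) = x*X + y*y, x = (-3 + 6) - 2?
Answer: -4704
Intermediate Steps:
x = 1 (x = 3 - 2 = 1)
G(X, y) = X + y² (G(X, y) = 1*X + y*y = X + y²)
(-116 + G(11, 7))*84 = (-116 + (11 + 7²))*84 = (-116 + (11 + 49))*84 = (-116 + 60)*84 = -56*84 = -4704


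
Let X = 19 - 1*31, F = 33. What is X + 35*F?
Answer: 1143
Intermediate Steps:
X = -12 (X = 19 - 31 = -12)
X + 35*F = -12 + 35*33 = -12 + 1155 = 1143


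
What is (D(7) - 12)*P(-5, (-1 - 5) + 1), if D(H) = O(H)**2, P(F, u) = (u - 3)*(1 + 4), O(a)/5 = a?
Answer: -48520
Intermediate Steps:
O(a) = 5*a
P(F, u) = -15 + 5*u (P(F, u) = (-3 + u)*5 = -15 + 5*u)
D(H) = 25*H**2 (D(H) = (5*H)**2 = 25*H**2)
(D(7) - 12)*P(-5, (-1 - 5) + 1) = (25*7**2 - 12)*(-15 + 5*((-1 - 5) + 1)) = (25*49 - 12)*(-15 + 5*(-6 + 1)) = (1225 - 12)*(-15 + 5*(-5)) = 1213*(-15 - 25) = 1213*(-40) = -48520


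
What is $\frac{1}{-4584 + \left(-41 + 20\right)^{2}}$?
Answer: $- \frac{1}{4143} \approx -0.00024137$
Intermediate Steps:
$\frac{1}{-4584 + \left(-41 + 20\right)^{2}} = \frac{1}{-4584 + \left(-21\right)^{2}} = \frac{1}{-4584 + 441} = \frac{1}{-4143} = - \frac{1}{4143}$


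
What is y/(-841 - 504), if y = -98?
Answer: 98/1345 ≈ 0.072862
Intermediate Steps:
y/(-841 - 504) = -98/(-841 - 504) = -98/(-1345) = -98*(-1/1345) = 98/1345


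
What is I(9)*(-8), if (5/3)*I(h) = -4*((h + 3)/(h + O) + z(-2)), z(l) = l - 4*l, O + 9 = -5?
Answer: 1728/25 ≈ 69.120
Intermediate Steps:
O = -14 (O = -9 - 5 = -14)
z(l) = -3*l
I(h) = -72/5 - 12*(3 + h)/(5*(-14 + h)) (I(h) = 3*(-4*((h + 3)/(h - 14) - 3*(-2)))/5 = 3*(-4*((3 + h)/(-14 + h) + 6))/5 = 3*(-4*(6 + (3 + h)/(-14 + h)))/5 = 3*(-24 - 4*(3 + h)/(-14 + h))/5 = -72/5 - 12*(3 + h)/(5*(-14 + h)))
I(9)*(-8) = (12*(81 - 7*9)/(5*(-14 + 9)))*(-8) = ((12/5)*(81 - 63)/(-5))*(-8) = ((12/5)*(-⅕)*18)*(-8) = -216/25*(-8) = 1728/25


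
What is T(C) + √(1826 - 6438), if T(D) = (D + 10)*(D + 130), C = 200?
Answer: 69300 + 2*I*√1153 ≈ 69300.0 + 67.912*I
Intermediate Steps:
T(D) = (10 + D)*(130 + D)
T(C) + √(1826 - 6438) = (1300 + 200² + 140*200) + √(1826 - 6438) = (1300 + 40000 + 28000) + √(-4612) = 69300 + 2*I*√1153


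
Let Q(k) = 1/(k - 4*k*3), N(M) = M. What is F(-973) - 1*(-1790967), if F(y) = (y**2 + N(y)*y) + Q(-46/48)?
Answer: 932159549/253 ≈ 3.6844e+6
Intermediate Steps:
Q(k) = -1/(11*k) (Q(k) = 1/(k - 12*k) = 1/(-11*k) = -1/(11*k))
F(y) = 24/253 + 2*y**2 (F(y) = (y**2 + y*y) - 1/(11*((-46/48))) = (y**2 + y**2) - 1/(11*((-46*1/48))) = 2*y**2 - 1/(11*(-23/24)) = 2*y**2 - 1/11*(-24/23) = 2*y**2 + 24/253 = 24/253 + 2*y**2)
F(-973) - 1*(-1790967) = (24/253 + 2*(-973)**2) - 1*(-1790967) = (24/253 + 2*946729) + 1790967 = (24/253 + 1893458) + 1790967 = 479044898/253 + 1790967 = 932159549/253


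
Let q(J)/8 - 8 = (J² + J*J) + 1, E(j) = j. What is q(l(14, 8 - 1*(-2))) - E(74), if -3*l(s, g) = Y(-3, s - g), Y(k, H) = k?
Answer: 14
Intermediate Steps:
l(s, g) = 1 (l(s, g) = -⅓*(-3) = 1)
q(J) = 72 + 16*J² (q(J) = 64 + 8*((J² + J*J) + 1) = 64 + 8*((J² + J²) + 1) = 64 + 8*(2*J² + 1) = 64 + 8*(1 + 2*J²) = 64 + (8 + 16*J²) = 72 + 16*J²)
q(l(14, 8 - 1*(-2))) - E(74) = (72 + 16*1²) - 1*74 = (72 + 16*1) - 74 = (72 + 16) - 74 = 88 - 74 = 14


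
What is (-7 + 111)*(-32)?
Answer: -3328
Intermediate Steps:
(-7 + 111)*(-32) = 104*(-32) = -3328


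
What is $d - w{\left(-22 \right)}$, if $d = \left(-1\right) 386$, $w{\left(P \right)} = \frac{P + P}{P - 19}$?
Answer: $- \frac{15870}{41} \approx -387.07$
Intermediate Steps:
$w{\left(P \right)} = \frac{2 P}{-19 + P}$
$d = -386$
$d - w{\left(-22 \right)} = -386 - 2 \left(-22\right) \frac{1}{-19 - 22} = -386 - 2 \left(-22\right) \frac{1}{-41} = -386 - 2 \left(-22\right) \left(- \frac{1}{41}\right) = -386 - \frac{44}{41} = - \frac{15870}{41}$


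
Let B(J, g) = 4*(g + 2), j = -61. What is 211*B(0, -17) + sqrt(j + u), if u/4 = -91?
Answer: -12660 + 5*I*sqrt(17) ≈ -12660.0 + 20.616*I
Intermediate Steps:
u = -364 (u = 4*(-91) = -364)
B(J, g) = 8 + 4*g (B(J, g) = 4*(2 + g) = 8 + 4*g)
211*B(0, -17) + sqrt(j + u) = 211*(8 + 4*(-17)) + sqrt(-61 - 364) = 211*(8 - 68) + sqrt(-425) = 211*(-60) + 5*I*sqrt(17) = -12660 + 5*I*sqrt(17)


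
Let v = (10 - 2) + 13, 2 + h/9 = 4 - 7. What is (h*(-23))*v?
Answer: 21735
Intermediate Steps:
h = -45 (h = -18 + 9*(4 - 7) = -18 + 9*(-3) = -18 - 27 = -45)
v = 21 (v = 8 + 13 = 21)
(h*(-23))*v = -45*(-23)*21 = 1035*21 = 21735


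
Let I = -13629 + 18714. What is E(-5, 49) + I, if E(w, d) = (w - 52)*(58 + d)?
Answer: -1014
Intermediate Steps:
I = 5085
E(w, d) = (-52 + w)*(58 + d)
E(-5, 49) + I = (-3016 - 52*49 + 58*(-5) + 49*(-5)) + 5085 = (-3016 - 2548 - 290 - 245) + 5085 = -6099 + 5085 = -1014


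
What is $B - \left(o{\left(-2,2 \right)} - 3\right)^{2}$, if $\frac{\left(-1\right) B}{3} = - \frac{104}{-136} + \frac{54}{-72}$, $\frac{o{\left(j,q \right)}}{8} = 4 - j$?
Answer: $- \frac{137703}{68} \approx -2025.0$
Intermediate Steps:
$o{\left(j,q \right)} = 32 - 8 j$ ($o{\left(j,q \right)} = 8 \left(4 - j\right) = 32 - 8 j$)
$B = - \frac{3}{68}$ ($B = - 3 \left(- \frac{104}{-136} + \frac{54}{-72}\right) = - 3 \left(\left(-104\right) \left(- \frac{1}{136}\right) + 54 \left(- \frac{1}{72}\right)\right) = - 3 \left(\frac{13}{17} - \frac{3}{4}\right) = \left(-3\right) \frac{1}{68} = - \frac{3}{68} \approx -0.044118$)
$B - \left(o{\left(-2,2 \right)} - 3\right)^{2} = - \frac{3}{68} - \left(\left(32 - -16\right) - 3\right)^{2} = - \frac{3}{68} - \left(\left(32 + 16\right) - 3\right)^{2} = - \frac{3}{68} - \left(48 - 3\right)^{2} = - \frac{3}{68} - 45^{2} = - \frac{3}{68} - 2025 = - \frac{137703}{68}$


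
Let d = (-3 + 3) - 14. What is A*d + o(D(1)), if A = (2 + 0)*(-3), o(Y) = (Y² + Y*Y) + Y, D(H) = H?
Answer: 87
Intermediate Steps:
o(Y) = Y + 2*Y² (o(Y) = (Y² + Y²) + Y = 2*Y² + Y = Y + 2*Y²)
d = -14 (d = 0 - 14 = -14)
A = -6 (A = 2*(-3) = -6)
A*d + o(D(1)) = -6*(-14) + 1*(1 + 2*1) = 84 + 1*(1 + 2) = 84 + 1*3 = 84 + 3 = 87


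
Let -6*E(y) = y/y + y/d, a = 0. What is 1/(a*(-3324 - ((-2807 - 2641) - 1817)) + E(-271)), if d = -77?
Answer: -77/58 ≈ -1.3276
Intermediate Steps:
E(y) = -⅙ + y/462 (E(y) = -(y/y + y/(-77))/6 = -(1 + y*(-1/77))/6 = -(1 - y/77)/6 = -⅙ + y/462)
1/(a*(-3324 - ((-2807 - 2641) - 1817)) + E(-271)) = 1/(0*(-3324 - ((-2807 - 2641) - 1817)) + (-⅙ + (1/462)*(-271))) = 1/(0*(-3324 - (-5448 - 1817)) + (-⅙ - 271/462)) = 1/(0*(-3324 - 1*(-7265)) - 58/77) = 1/(0*(-3324 + 7265) - 58/77) = 1/(0*3941 - 58/77) = 1/(0 - 58/77) = 1/(-58/77) = -77/58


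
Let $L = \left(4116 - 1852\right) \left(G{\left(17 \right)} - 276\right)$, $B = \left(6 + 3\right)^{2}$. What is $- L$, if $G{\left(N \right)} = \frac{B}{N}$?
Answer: $\frac{10439304}{17} \approx 6.1408 \cdot 10^{5}$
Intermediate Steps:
$B = 81$ ($B = 9^{2} = 81$)
$G{\left(N \right)} = \frac{81}{N}$
$L = - \frac{10439304}{17}$ ($L = \left(4116 - 1852\right) \left(\frac{81}{17} - 276\right) = 2264 \left(81 \cdot \frac{1}{17} - 276\right) = 2264 \left(\frac{81}{17} - 276\right) = 2264 \left(- \frac{4611}{17}\right) = - \frac{10439304}{17} \approx -6.1408 \cdot 10^{5}$)
$- L = \left(-1\right) \left(- \frac{10439304}{17}\right) = \frac{10439304}{17}$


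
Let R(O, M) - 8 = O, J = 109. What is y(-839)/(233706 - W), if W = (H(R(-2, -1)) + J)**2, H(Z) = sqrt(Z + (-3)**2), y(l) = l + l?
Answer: -18609859/2459948162 - 91451*sqrt(15)/12299740810 ≈ -0.0075939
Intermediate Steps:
R(O, M) = 8 + O
y(l) = 2*l
H(Z) = sqrt(9 + Z) (H(Z) = sqrt(Z + 9) = sqrt(9 + Z))
W = (109 + sqrt(15))**2 (W = (sqrt(9 + (8 - 2)) + 109)**2 = (sqrt(9 + 6) + 109)**2 = (sqrt(15) + 109)**2 = (109 + sqrt(15))**2 ≈ 12740.)
y(-839)/(233706 - W) = (2*(-839))/(233706 - (109 + sqrt(15))**2) = -1678/(233706 - (109 + sqrt(15))**2)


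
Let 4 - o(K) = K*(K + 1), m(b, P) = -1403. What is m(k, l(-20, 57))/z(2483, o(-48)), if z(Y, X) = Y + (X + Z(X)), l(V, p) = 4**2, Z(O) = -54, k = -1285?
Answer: -1403/177 ≈ -7.9266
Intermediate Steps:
l(V, p) = 16
o(K) = 4 - K*(1 + K) (o(K) = 4 - K*(K + 1) = 4 - K*(1 + K))
z(Y, X) = -54 + X + Y (z(Y, X) = Y + (X - 54) = Y + (-54 + X) = -54 + X + Y)
m(k, l(-20, 57))/z(2483, o(-48)) = -1403/(-54 + (4 - 1*(-48) - 1*(-48)**2) + 2483) = -1403/(-54 + (4 + 48 - 1*2304) + 2483) = -1403/(-54 + (4 + 48 - 2304) + 2483) = -1403/(-54 - 2252 + 2483) = -1403/177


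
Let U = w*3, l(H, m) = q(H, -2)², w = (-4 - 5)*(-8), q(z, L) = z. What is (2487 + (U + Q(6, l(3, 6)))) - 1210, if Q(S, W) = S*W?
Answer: 1547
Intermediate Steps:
w = 72 (w = -9*(-8) = 72)
l(H, m) = H²
U = 216 (U = 72*3 = 216)
(2487 + (U + Q(6, l(3, 6)))) - 1210 = (2487 + (216 + 6*3²)) - 1210 = (2487 + (216 + 6*9)) - 1210 = (2487 + (216 + 54)) - 1210 = (2487 + 270) - 1210 = 2757 - 1210 = 1547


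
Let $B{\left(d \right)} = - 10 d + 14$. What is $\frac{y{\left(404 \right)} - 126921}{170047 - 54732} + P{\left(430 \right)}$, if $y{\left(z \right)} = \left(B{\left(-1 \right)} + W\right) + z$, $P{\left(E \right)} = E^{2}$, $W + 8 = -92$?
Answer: $\frac{21321616907}{115315} \approx 1.849 \cdot 10^{5}$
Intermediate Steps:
$W = -100$ ($W = -8 - 92 = -100$)
$B{\left(d \right)} = 14 - 10 d$
$y{\left(z \right)} = -76 + z$ ($y{\left(z \right)} = \left(\left(14 - -10\right) - 100\right) + z = \left(\left(14 + 10\right) - 100\right) + z = \left(24 - 100\right) + z = -76 + z$)
$\frac{y{\left(404 \right)} - 126921}{170047 - 54732} + P{\left(430 \right)} = \frac{\left(-76 + 404\right) - 126921}{170047 - 54732} + 430^{2} = \frac{328 - 126921}{115315} + 184900 = \left(-126593\right) \frac{1}{115315} + 184900 = - \frac{126593}{115315} + 184900 = \frac{21321616907}{115315}$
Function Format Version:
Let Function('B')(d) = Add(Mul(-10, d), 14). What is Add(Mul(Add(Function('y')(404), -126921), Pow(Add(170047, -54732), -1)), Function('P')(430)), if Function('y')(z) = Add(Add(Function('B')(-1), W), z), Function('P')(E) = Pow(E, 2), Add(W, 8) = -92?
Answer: Rational(21321616907, 115315) ≈ 1.8490e+5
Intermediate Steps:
W = -100 (W = Add(-8, -92) = -100)
Function('B')(d) = Add(14, Mul(-10, d))
Function('y')(z) = Add(-76, z) (Function('y')(z) = Add(Add(Add(14, Mul(-10, -1)), -100), z) = Add(Add(Add(14, 10), -100), z) = Add(Add(24, -100), z) = Add(-76, z))
Add(Mul(Add(Function('y')(404), -126921), Pow(Add(170047, -54732), -1)), Function('P')(430)) = Add(Mul(Add(Add(-76, 404), -126921), Pow(Add(170047, -54732), -1)), Pow(430, 2)) = Add(Mul(Add(328, -126921), Pow(115315, -1)), 184900) = Add(Mul(-126593, Rational(1, 115315)), 184900) = Add(Rational(-126593, 115315), 184900) = Rational(21321616907, 115315)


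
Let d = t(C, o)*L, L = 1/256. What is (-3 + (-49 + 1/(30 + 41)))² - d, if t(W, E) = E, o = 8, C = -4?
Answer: 435946351/161312 ≈ 2702.5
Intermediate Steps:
L = 1/256 ≈ 0.0039063
d = 1/32 (d = 8*(1/256) = 1/32 ≈ 0.031250)
(-3 + (-49 + 1/(30 + 41)))² - d = (-3 + (-49 + 1/(30 + 41)))² - 1*1/32 = (-3 + (-49 + 1/71))² - 1/32 = (-3 - 3478/71)² - 1/32 = (-3691/71)² - 1/32 = 13623481/5041 - 1/32 = 435946351/161312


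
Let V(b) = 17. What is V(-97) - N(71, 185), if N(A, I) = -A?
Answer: 88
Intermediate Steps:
V(-97) - N(71, 185) = 17 - (-1)*71 = 17 - 1*(-71) = 17 + 71 = 88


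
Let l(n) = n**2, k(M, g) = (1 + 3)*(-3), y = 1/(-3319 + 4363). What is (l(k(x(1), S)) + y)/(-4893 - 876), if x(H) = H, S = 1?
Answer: -150337/6022836 ≈ -0.024961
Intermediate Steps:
y = 1/1044 ≈ 0.00095785
k(M, g) = -12 (k(M, g) = 4*(-3) = -12)
(l(k(x(1), S)) + y)/(-4893 - 876) = ((-12)**2 + 1/1044)/(-4893 - 876) = (144 + 1/1044)/(-5769) = (150337/1044)*(-1/5769) = -150337/6022836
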